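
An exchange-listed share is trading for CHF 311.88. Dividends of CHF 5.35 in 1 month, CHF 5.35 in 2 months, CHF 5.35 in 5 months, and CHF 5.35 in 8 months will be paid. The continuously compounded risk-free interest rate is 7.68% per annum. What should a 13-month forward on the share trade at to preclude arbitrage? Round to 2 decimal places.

PV(dividends) I = 5.35·e^(−0.0768·1/12) + 5.35·e^(−0.0768·2/12) + 5.35·e^(−0.0768·5/12) + 5.35·e^(−0.0768·8/12)
I = 5.3159 + 5.2820 + 5.1815 + 5.0830 = 20.8624
F = (S − I)·e^(rT) = (311.88 − 20.8624) · e^(0.0768·13/12)
= 291.0176 · e^0.083200 = 291.0176 × 1.086759 = CHF 316.27

CHF 316.27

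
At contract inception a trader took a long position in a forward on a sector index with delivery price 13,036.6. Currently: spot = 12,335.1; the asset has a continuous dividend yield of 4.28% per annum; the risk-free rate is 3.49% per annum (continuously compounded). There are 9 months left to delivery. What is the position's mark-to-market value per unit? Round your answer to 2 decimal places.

-754.36

Current fair forward for the remaining 9 months: F = S·e^((r − q)·T), (r − q) = 0.0349 − 0.0428 = -0.0079
F = 12335.1 · e^(-0.0079 × 9/12) = 12335.1 × 0.99409252 = 12262.2306
Value of long forward = (F − K)·e^(−rT) = (12262.2306 − 13036.6) · e^(−0.0349·9/12)
= -774.3694 × 0.97416460 = -754.36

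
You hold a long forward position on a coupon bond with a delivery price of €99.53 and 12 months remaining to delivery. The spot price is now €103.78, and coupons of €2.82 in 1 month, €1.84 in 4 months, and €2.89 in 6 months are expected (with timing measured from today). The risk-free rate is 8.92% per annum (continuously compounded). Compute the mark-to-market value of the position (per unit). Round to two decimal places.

€5.39

PV(remaining coupons) I = 2.82·e^(−0.0892·1/12) + 1.84·e^(−0.0892·4/12) + 2.89·e^(−0.0892·6/12) = 7.3491
Current forward F = (S − I)·e^(rT) = (103.78 − 7.3491)·e^(0.0892·12/12) = 96.4309 × 1.093299 = 105.4278
Value (long) = (F − K)·e^(−rT) = (105.4278 − 99.53) × 0.914663 = 5.3945
Value = €5.39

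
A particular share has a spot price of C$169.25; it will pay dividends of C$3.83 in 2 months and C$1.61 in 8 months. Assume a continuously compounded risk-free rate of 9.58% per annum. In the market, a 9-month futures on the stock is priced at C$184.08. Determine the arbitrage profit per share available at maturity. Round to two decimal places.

PV(dividends) I = 3.83·e^(−0.0958·2/12) + 1.61·e^(−0.0958·8/12) = 5.2797
Fair futures F* = (S − I)·e^(rT) = (169.25 − 5.2797)·e^0.071850 = 163.9703 × 1.074494 = 176.1851
Market C$184.08 > fair 176.1851: forward overpriced → cash-and-carry (borrow at r, buy the stock and collect the dividends, short the forward).
Profit at T = |F_mkt − F*| = |184.08 − 176.1851| = C$7.89 per share

C$7.89 per share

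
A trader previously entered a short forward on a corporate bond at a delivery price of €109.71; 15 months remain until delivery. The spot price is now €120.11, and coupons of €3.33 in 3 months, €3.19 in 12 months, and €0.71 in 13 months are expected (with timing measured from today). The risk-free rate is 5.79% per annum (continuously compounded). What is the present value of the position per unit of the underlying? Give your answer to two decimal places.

PV(remaining coupons) I = 3.33·e^(−0.0579·3/12) + 3.19·e^(−0.0579·12/12) + 0.71·e^(−0.0579·13/12) = 6.9595
Current forward F = (S − I)·e^(rT) = (120.11 − 6.9595)·e^(0.0579·15/12) = 113.1505 × 1.075058 = 121.6434
Value (long) = (F − K)·e^(−rT) = (121.6434 − 109.71) × 0.930182 = 11.1002
Short position value = −(long value) = -€11.10

-€11.10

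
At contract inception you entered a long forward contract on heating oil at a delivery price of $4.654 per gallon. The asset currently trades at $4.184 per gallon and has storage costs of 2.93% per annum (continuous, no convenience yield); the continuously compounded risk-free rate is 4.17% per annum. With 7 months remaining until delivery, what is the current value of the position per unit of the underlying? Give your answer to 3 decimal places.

-$0.286 per gallon

Current fair forward for the remaining 7 months: F = S·e^((r + u)·T), (r + u) = 0.0417 + 0.0293 = 0.0710
F = 4.184 · e^(0.0710 × 7/12) = 4.184 × 1.042286 = 4.3609
Value of long forward = (F − K)·e^(−rT) = (4.3609 − 4.654) · e^(−0.0417·7/12)
= -0.2931 × 0.975968 = -0.286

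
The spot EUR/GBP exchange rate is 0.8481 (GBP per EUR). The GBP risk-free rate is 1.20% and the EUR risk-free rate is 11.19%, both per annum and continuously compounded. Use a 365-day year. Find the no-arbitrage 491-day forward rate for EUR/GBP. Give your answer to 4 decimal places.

0.7415

F = S·e^((r_GBP − r_EUR)T) = 0.8481 · e^((0.0120 − 0.1119) × 491/365)
= 0.8481 · e^-0.134386 = 0.8481 × 0.874253
F = 0.7415 GBP per EUR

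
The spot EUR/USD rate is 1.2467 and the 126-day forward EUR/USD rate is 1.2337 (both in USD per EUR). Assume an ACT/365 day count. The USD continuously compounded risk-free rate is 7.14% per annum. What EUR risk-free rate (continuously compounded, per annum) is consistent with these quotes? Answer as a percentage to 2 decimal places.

F = S·e^((r_USD − r_EUR)T) ⇒ r_EUR = r_USD − ln(F/S)/T
ln(1.2337/1.2467) = -0.010482; /(126/365) = -0.030365
r_EUR = 0.0714 + 0.030365 = 0.101765
r_EUR = 10.18%

10.18%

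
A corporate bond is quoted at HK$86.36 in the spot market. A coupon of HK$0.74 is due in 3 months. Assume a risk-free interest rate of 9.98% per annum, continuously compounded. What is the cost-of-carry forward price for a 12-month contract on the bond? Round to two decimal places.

PV(coupons) I = 0.74·e^(−0.0998·3/12)
I = 0.7218
F = (S − I)·e^(rT) = (86.36 − 0.7218) · e^(0.0998·12/12)
= 85.6382 · e^0.099800 = 85.6382 × 1.104950 = HK$94.63

HK$94.63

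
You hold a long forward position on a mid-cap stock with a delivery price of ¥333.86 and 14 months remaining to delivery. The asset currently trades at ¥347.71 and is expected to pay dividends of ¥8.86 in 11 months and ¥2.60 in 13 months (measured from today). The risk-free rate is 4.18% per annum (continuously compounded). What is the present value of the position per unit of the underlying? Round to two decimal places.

PV(remaining dividends) I = 8.86·e^(−0.0418·11/12) + 2.60·e^(−0.0418·13/12) = 11.0118
Current forward F = (S − I)·e^(rT) = (347.71 − 11.0118)·e^(0.0418·14/12) = 336.6982 × 1.049975 = 353.5247
Value (long) = (F − K)·e^(−rT) = (353.5247 − 333.86) × 0.952403 = 18.7287
Value = ¥18.73

¥18.73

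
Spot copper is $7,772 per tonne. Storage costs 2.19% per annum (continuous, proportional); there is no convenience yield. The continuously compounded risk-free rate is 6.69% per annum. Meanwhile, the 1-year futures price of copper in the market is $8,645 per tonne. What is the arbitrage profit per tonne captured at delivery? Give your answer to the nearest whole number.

$151 per tonne

Fair futures: F* = S·e^(carry·T), with carry = (r + u) = 0.0669 + 0.0219 = 0.0888
F* = 7772 · e^(0.0888 × 1) = 7772 · e^0.088800 = 7772 × 1.092862 = $8493.7235
Market $8645 > fair $8493.7235: forward overpriced → cash-and-carry (buy spot, short the forward).
At maturity, profit = |F_mkt − F*| = |8645 − 8493.7235| = $151 per tonne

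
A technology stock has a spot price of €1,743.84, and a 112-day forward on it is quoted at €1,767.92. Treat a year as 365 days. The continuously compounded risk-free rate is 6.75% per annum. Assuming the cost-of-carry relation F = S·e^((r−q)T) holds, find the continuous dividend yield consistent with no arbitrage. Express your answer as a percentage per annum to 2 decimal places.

From F = S·e^((r−q)T): (r − q) = ln(F/S)/T
ln(1767.92/1743.84) = ln(1.013809) = 0.013715
(r − q) = 0.013715 / (112/365) = 0.044696
q = r − ln(F/S)/T = 0.0675 − 0.044696 = 0.022804
q = 2.28%

2.28%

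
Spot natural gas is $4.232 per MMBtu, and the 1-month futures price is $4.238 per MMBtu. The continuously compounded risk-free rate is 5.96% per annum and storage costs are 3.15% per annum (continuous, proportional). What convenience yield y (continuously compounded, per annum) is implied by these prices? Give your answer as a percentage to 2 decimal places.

7.41%

F = S·e^((r+u−y)T) ⇒ (r+u−y) = ln(F/S)/T
ln(4.238/4.232) = 0.001417; /T ⇒ 0.017004
y = r + u − ln(F/S)/T = 0.0596 + 0.0315 − 0.017004 = 0.074096
y = 7.41%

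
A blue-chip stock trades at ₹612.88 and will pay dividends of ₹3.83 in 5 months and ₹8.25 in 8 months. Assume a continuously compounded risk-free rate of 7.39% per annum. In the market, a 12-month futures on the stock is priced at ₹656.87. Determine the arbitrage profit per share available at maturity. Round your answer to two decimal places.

₹9.44 per share

PV(dividends) I = 3.83·e^(−0.0739·5/12) + 8.25·e^(−0.0739·8/12) = 11.5673
Fair futures F* = (S − I)·e^(rT) = (612.88 − 11.5673)·e^0.073900 = 601.3127 × 1.076699 = 647.4328
Market ₹656.87 > fair 647.4328: forward overpriced → cash-and-carry (borrow at r, buy the stock and collect the dividends, short the forward).
Profit at T = |F_mkt − F*| = |656.87 − 647.4328| = ₹9.44 per share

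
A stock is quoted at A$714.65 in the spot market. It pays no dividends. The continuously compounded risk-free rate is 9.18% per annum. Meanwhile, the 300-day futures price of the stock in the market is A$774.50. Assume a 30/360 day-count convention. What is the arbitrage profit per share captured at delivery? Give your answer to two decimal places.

A$3.03 per share

Fair futures: F* = S·e^(carry·T), with carry = r = 0.0918
F* = 714.65 · e^(0.0918 × 300/360) = 714.65 · e^0.076500 = 714.65 × 1.079502 = A$771.4661
Market A$774.50 > fair A$771.4661: forward overpriced → cash-and-carry (buy spot, short the forward).
At maturity, profit = |F_mkt − F*| = |774.50 − 771.4661| = A$3.03 per share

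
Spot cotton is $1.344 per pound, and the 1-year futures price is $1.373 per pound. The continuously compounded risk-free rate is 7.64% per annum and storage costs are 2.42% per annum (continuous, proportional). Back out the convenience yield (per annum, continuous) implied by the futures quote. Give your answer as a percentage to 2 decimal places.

7.93%

F = S·e^((r+u−y)T) ⇒ (r+u−y) = ln(F/S)/T
ln(1.373/1.344) = 0.021348; /T ⇒ 0.021348
y = r + u − ln(F/S)/T = 0.0764 + 0.0242 − 0.021348 = 0.079252
y = 7.93%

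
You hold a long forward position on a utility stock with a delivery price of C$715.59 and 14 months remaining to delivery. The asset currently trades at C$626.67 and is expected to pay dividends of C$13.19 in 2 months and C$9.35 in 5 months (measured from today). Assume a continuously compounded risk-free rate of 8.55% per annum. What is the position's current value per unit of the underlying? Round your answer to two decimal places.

PV(remaining dividends) I = 13.19·e^(−0.0855·2/12) + 9.35·e^(−0.0855·5/12) = 22.0261
Current forward F = (S − I)·e^(rT) = (626.67 − 22.0261)·e^(0.0855·14/12) = 604.6439 × 1.104895 = 668.0680
Value (long) = (F − K)·e^(−rT) = (668.0680 − 715.59) × 0.905064 = -43.0105
Value = -C$43.01

-C$43.01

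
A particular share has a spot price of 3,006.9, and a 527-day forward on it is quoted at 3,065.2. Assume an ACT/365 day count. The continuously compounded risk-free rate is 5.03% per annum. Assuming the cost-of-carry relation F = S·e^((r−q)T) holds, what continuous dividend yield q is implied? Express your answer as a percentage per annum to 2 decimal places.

From F = S·e^((r−q)T): (r − q) = ln(F/S)/T
ln(3065.2/3006.9) = ln(1.019389) = 0.019203
(r − q) = 0.019203 / (527/365) = 0.013300
q = r − ln(F/S)/T = 0.0503 − 0.013300 = 0.037000
q = 3.70%

3.70%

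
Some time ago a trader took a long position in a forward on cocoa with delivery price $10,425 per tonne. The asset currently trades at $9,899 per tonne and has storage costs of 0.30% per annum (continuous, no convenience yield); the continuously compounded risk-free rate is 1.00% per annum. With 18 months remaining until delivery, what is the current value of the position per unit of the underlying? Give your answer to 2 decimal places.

-$326.15 per tonne

Current fair forward for the remaining 18 months: F = S·e^((r + u)·T), (r + u) = 0.0100 + 0.0030 = 0.0130
F = 9899 · e^(0.0130 × 18/12) = 9899 × 1.01969137 = 10093.9249
Value of long forward = (F − K)·e^(−rT) = (10093.9249 − 10425) · e^(−0.0100·18/12)
= -331.0751 × 0.98511194 = -326.15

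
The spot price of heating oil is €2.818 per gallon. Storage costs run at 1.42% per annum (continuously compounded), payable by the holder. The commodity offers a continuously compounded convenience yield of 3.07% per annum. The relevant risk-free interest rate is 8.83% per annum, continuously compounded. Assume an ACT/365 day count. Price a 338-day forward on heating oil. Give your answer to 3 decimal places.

€3.012 per gallon

Net carry = r + u − y = 0.0883 + 0.0142 − 0.0307 = 0.0718
F = S·e^((r+u−y)T) = 2.818 · e^(0.0718 × 338/365) = 2.818 · e^0.066489
= 2.818 × 1.068749 = €3.012 per gallon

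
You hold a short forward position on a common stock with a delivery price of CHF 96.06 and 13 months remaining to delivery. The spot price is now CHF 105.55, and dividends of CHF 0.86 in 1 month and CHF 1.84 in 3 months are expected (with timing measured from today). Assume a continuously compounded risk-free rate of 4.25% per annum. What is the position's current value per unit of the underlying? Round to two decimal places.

PV(remaining dividends) I = 0.86·e^(−0.0425·1/12) + 1.84·e^(−0.0425·3/12) = 2.6775
Current forward F = (S − I)·e^(rT) = (105.55 − 2.6775)·e^(0.0425·13/12) = 102.8725 × 1.047118 = 107.7196
Value (long) = (F − K)·e^(−rT) = (107.7196 − 96.06) × 0.955002 = 11.1349
Short position value = −(long value) = -CHF 11.13

-CHF 11.13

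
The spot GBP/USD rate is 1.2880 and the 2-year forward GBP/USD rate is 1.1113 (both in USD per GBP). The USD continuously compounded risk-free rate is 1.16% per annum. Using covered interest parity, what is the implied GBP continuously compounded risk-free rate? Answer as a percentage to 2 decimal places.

8.54%

F = S·e^((r_USD − r_GBP)T) ⇒ r_GBP = r_USD − ln(F/S)/T
ln(1.1113/1.2880) = -0.147560; /(2) = -0.073780
r_GBP = 0.0116 + 0.073780 = 0.085380
r_GBP = 8.54%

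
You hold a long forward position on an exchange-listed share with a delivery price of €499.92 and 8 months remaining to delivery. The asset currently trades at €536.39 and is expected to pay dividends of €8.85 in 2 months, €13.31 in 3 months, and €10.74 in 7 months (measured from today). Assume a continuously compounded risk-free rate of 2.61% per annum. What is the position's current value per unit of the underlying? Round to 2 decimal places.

€12.48

PV(remaining dividends) I = 8.85·e^(−0.0261·2/12) + 13.31·e^(−0.0261·3/12) + 10.74·e^(−0.0261·7/12) = 32.6127
Current forward F = (S − I)·e^(rT) = (536.39 − 32.6127)·e^(0.0261·8/12) = 503.7773 × 1.017552 = 512.6196
Value (long) = (F − K)·e^(−rT) = (512.6196 − 499.92) × 0.982751 = 12.4805
Value = €12.48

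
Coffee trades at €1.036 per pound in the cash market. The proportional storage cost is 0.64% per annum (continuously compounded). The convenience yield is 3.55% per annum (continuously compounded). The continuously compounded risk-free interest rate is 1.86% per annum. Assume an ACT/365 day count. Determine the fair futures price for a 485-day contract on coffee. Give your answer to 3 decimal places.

Net carry = r + u − y = 0.0186 + 0.0064 − 0.0355 = -0.0105
F = S·e^((r+u−y)T) = 1.036 · e^(-0.0105 × 485/365) = 1.036 · e^-0.013952
= 1.036 × 0.986145 = €1.022 per pound

€1.022 per pound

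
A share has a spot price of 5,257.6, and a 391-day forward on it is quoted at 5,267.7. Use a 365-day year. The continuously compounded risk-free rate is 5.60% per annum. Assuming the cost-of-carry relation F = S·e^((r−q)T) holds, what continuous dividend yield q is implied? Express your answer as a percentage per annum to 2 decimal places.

From F = S·e^((r−q)T): (r − q) = ln(F/S)/T
ln(5267.7/5257.6) = ln(1.001921) = 0.001919
(r − q) = 0.001919 / (391/365) = 0.001791
q = r − ln(F/S)/T = 0.0560 − 0.001791 = 0.054209
q = 5.42%

5.42%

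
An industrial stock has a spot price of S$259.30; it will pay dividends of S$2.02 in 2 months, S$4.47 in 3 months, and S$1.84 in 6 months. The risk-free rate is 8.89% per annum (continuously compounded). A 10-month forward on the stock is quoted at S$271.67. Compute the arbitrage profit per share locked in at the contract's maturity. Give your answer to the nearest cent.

PV(dividends) I = 2.02·e^(−0.0889·2/12) + 4.47·e^(−0.0889·3/12) + 1.84·e^(−0.0889·6/12) = 8.1220
Fair forward F* = (S − I)·e^(rT) = (259.30 − 8.1220)·e^0.074083 = 251.1780 × 1.076896 = 270.4926
Market S$271.67 > fair 270.4926: forward overpriced → cash-and-carry (borrow at r, buy the stock and collect the dividends, short the forward).
Profit at T = |F_mkt − F*| = |271.67 − 270.4926| = S$1.18 per share

S$1.18 per share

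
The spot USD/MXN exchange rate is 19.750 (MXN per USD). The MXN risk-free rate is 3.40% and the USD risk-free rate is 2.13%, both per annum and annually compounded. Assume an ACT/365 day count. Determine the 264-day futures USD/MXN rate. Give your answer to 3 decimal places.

By covered interest parity, F = S · (1+r_MXN)^T / (1+r_USD)^T
= 19.750 × 1.024478 / 1.015361 = 19.750 × 1.008979
F = 19.927 MXN per USD

19.927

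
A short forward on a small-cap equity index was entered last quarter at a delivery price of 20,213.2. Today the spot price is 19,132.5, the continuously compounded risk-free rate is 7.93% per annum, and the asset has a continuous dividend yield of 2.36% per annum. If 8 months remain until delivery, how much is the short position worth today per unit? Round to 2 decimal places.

338.51

Current fair forward for the remaining 8 months: F = S·e^((r − q)·T), (r − q) = 0.0793 − 0.0236 = 0.0557
F = 19132.5 · e^(0.0557 × 8/12) = 19132.5 × 1.03783139 = 19856.3091
Value of long forward = (F − K)·e^(−rT) = (19856.3091 − 20213.2) · e^(−0.0793·8/12)
= -356.8909 × 0.94850647 = -338.51
Short position value = −(long value) = 338.51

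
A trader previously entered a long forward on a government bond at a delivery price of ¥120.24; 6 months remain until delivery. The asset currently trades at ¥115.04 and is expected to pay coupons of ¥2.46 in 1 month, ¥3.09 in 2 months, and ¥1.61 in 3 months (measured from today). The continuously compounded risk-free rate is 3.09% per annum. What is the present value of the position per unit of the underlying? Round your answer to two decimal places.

-¥10.48

PV(remaining coupons) I = 2.46·e^(−0.0309·1/12) + 3.09·e^(−0.0309·2/12) + 1.61·e^(−0.0309·3/12) = 7.1254
Current forward F = (S − I)·e^(rT) = (115.04 − 7.1254)·e^(0.0309·6/12) = 107.9146 × 1.015570 = 109.5948
Value (long) = (F − K)·e^(−rT) = (109.5948 − 120.24) × 0.984669 = -10.4820
Value = -¥10.48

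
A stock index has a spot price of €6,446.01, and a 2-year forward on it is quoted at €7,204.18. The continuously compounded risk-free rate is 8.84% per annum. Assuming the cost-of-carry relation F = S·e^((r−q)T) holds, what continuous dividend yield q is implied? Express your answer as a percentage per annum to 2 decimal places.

From F = S·e^((r−q)T): (r − q) = ln(F/S)/T
ln(7204.18/6446.01) = ln(1.117618) = 0.111200
(r − q) = 0.111200 / (2) = 0.055600
q = r − ln(F/S)/T = 0.0884 − 0.055600 = 0.032800
q = 3.28%

3.28%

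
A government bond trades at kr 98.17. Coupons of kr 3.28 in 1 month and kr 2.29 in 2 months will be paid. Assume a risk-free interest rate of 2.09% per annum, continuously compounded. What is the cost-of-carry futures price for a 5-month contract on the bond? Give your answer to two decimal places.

PV(coupons) I = 3.28·e^(−0.0209·1/12) + 2.29·e^(−0.0209·2/12)
I = 3.2743 + 2.2820 = 5.5563
F = (S − I)·e^(rT) = (98.17 − 5.5563) · e^(0.0209·5/12)
= 92.6137 · e^0.008708 = 92.6137 × 1.008746 = kr 93.42

kr 93.42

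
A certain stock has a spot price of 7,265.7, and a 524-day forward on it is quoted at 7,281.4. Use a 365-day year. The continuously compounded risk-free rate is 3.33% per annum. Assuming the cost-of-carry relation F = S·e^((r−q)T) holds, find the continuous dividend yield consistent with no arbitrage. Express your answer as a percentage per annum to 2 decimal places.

From F = S·e^((r−q)T): (r − q) = ln(F/S)/T
ln(7281.4/7265.7) = ln(1.002161) = 0.002159
(r − q) = 0.002159 / (524/365) = 0.001504
q = r − ln(F/S)/T = 0.0333 − 0.001504 = 0.031796
q = 3.18%

3.18%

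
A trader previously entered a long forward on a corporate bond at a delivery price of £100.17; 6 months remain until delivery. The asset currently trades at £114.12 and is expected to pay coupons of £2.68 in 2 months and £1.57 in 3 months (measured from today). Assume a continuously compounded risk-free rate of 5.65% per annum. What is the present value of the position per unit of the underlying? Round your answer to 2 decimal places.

PV(remaining coupons) I = 2.68·e^(−0.0565·2/12) + 1.57·e^(−0.0565·3/12) = 4.2029
Current forward F = (S − I)·e^(rT) = (114.12 − 4.2029)·e^(0.0565·6/12) = 109.9171 × 1.028653 = 113.0666
Value (long) = (F − K)·e^(−rT) = (113.0666 − 100.17) × 0.972145 = 12.5374
Value = £12.54

£12.54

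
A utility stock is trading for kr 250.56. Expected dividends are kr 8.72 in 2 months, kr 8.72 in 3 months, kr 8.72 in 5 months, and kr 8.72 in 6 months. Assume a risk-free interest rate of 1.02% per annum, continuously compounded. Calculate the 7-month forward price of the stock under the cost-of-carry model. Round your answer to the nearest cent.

kr 217.09

PV(dividends) I = 8.72·e^(−0.0102·2/12) + 8.72·e^(−0.0102·3/12) + 8.72·e^(−0.0102·5/12) + 8.72·e^(−0.0102·6/12)
I = 8.7052 + 8.6978 + 8.6830 + 8.6756 = 34.7616
F = (S − I)·e^(rT) = (250.56 − 34.7616) · e^(0.0102·7/12)
= 215.7984 · e^0.005950 = 215.7984 × 1.005968 = kr 217.09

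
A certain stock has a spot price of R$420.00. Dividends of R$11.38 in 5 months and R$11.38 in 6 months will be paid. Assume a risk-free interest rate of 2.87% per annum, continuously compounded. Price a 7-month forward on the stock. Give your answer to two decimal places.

PV(dividends) I = 11.38·e^(−0.0287·5/12) + 11.38·e^(−0.0287·6/12)
I = 11.2447 + 11.2179 = 22.4626
F = (S − I)·e^(rT) = (420.00 − 22.4626) · e^(0.0287·7/12)
= 397.5374 · e^0.016742 = 397.5374 × 1.016883 = R$404.25

R$404.25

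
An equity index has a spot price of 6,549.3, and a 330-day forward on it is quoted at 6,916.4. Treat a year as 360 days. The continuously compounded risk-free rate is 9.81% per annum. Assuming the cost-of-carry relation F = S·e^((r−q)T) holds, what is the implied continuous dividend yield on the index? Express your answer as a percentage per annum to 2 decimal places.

From F = S·e^((r−q)T): (r − q) = ln(F/S)/T
ln(6916.4/6549.3) = ln(1.056052) = 0.054537
(r − q) = 0.054537 / (330/360) = 0.059495
q = r − ln(F/S)/T = 0.0981 − 0.059495 = 0.038605
q = 3.86%

3.86%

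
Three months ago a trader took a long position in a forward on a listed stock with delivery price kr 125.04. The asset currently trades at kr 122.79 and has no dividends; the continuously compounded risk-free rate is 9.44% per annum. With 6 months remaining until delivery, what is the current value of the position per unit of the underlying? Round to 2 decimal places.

kr 3.51

Current fair forward for the remaining 6 months: F = S·e^(r·T), r = 0.0944
F = 122.79 · e^(0.0944 × 6/12) = 122.79 × 1.048332 = 128.7247
Value of long forward = (F − K)·e^(−rT) = (128.7247 − 125.04) · e^(−0.0944·6/12)
= 3.6847 × 0.953897 = 3.51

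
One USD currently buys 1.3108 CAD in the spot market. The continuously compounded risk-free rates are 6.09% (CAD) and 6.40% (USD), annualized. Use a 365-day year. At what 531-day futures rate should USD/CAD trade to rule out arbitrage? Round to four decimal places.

F = S·e^((r_CAD − r_USD)T) = 1.3108 · e^((0.0609 − 0.0640) × 531/365)
= 1.3108 · e^-0.004510 = 1.3108 × 0.995500
F = 1.3049 CAD per USD

1.3049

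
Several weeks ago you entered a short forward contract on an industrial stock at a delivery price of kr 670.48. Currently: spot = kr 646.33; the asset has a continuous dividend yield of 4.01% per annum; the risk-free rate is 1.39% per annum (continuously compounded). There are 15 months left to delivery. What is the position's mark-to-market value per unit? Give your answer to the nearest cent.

Current fair forward for the remaining 15 months: F = S·e^((r − q)·T), (r − q) = 0.0139 − 0.0401 = -0.0262
F = 646.33 · e^(-0.0262 × 15/12) = 646.33 × 0.967780 = 625.5052
Value of long forward = (F − K)·e^(−rT) = (625.5052 − 670.48) · e^(−0.0139·15/12)
= -44.9748 × 0.982775 = -44.20
Short position value = −(long value) = kr 44.20

kr 44.20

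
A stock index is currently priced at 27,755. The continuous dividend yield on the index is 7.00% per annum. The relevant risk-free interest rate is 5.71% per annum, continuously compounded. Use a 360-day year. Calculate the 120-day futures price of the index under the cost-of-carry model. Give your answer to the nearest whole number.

27,636

F = S·e^((r − q)T) = 27755 · e^((0.0571 − 0.0700) × 120/360)
= 27755 · e^-0.004300 = 27755 × 0.995709
F = 27,636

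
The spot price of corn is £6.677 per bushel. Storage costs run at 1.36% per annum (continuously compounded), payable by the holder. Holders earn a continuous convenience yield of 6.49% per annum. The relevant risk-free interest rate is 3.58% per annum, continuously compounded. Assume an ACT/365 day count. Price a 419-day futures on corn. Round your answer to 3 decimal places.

£6.559 per bushel

Net carry = r + u − y = 0.0358 + 0.0136 − 0.0649 = -0.0155
F = S·e^((r+u−y)T) = 6.677 · e^(-0.0155 × 419/365) = 6.677 · e^-0.017793
= 6.677 × 0.982364 = £6.559 per bushel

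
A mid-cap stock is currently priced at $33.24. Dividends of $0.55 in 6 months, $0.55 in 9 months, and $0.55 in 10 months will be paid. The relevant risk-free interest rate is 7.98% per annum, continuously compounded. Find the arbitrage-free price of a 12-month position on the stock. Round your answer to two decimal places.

$34.31

PV(dividends) I = 0.55·e^(−0.0798·6/12) + 0.55·e^(−0.0798·9/12) + 0.55·e^(−0.0798·10/12)
I = 0.5285 + 0.5180 + 0.5146 = 1.5611
F = (S − I)·e^(rT) = (33.24 − 1.5611) · e^(0.0798·12/12)
= 31.6789 · e^0.079800 = 31.6789 × 1.083070 = $34.31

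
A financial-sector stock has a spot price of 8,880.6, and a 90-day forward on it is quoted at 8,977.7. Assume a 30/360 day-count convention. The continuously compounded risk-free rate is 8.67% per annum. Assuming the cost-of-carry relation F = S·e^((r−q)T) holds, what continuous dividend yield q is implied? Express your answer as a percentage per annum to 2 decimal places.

4.32%

From F = S·e^((r−q)T): (r − q) = ln(F/S)/T
ln(8977.7/8880.6) = ln(1.010934) = 0.010875
(r − q) = 0.010875 / (90/360) = 0.043500
q = r − ln(F/S)/T = 0.0867 − 0.043500 = 0.043200
q = 4.32%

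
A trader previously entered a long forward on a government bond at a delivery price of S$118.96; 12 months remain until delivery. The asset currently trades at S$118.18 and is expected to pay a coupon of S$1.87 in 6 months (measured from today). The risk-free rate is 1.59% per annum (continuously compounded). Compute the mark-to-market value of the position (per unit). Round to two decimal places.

PV(remaining coupons) I = 1.87·e^(−0.0159·6/12) = 1.8552
Current forward F = (S − I)·e^(rT) = (118.18 − 1.8552)·e^(0.0159·12/12) = 116.3248 × 1.016027 = 118.1891
Value (long) = (F − K)·e^(−rT) = (118.1891 − 118.96) × 0.984226 = -0.7587
Value = -S$0.76

-S$0.76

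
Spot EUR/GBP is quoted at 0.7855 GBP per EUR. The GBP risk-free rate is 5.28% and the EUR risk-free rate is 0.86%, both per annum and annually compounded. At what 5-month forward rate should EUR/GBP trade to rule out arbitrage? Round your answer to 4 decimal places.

By covered interest parity, F = S · (1+r_GBP)^T / (1+r_EUR)^T
= 0.7855 × 1.021670 / 1.003574 = 0.7855 × 1.018032
F = 0.7997 GBP per EUR

0.7997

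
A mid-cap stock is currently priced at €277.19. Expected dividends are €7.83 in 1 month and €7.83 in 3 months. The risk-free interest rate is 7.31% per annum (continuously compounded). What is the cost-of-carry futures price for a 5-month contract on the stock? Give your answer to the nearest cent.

PV(dividends) I = 7.83·e^(−0.0731·1/12) + 7.83·e^(−0.0731·3/12)
I = 7.7824 + 7.6882 = 15.4706
F = (S − I)·e^(rT) = (277.19 − 15.4706) · e^(0.0731·5/12)
= 261.7194 · e^0.030458 = 261.7194 × 1.030927 = €269.81

€269.81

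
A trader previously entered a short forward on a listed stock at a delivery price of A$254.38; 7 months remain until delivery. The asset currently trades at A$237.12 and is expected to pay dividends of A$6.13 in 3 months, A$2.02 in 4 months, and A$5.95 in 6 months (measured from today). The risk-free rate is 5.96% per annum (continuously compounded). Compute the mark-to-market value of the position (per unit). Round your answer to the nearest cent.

PV(remaining dividends) I = 6.13·e^(−0.0596·3/12) + 2.02·e^(−0.0596·4/12) + 5.95·e^(−0.0596·6/12) = 13.7949
Current forward F = (S − I)·e^(rT) = (237.12 − 13.7949)·e^(0.0596·7/12) = 223.3251 × 1.035378 = 231.2259
Value (long) = (F − K)·e^(−rT) = (231.2259 − 254.38) × 0.965831 = -22.3629
Short position value = −(long value) = A$22.36

A$22.36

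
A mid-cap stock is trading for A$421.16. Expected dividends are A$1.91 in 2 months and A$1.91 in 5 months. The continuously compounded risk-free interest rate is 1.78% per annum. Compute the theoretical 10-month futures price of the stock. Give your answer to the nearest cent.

A$423.60

PV(dividends) I = 1.91·e^(−0.0178·2/12) + 1.91·e^(−0.0178·5/12)
I = 1.9043 + 1.8959 = 3.8002
F = (S − I)·e^(rT) = (421.16 − 3.8002) · e^(0.0178·10/12)
= 417.3598 · e^0.014833 = 417.3598 × 1.014944 = A$423.60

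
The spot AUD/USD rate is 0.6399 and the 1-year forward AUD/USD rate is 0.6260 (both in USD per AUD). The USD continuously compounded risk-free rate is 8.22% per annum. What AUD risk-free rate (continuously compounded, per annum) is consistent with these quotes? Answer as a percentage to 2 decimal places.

10.42%

F = S·e^((r_USD − r_AUD)T) ⇒ r_AUD = r_USD − ln(F/S)/T
ln(0.6260/0.6399) = -0.021962; /(1) = -0.021962
r_AUD = 0.0822 + 0.021962 = 0.104162
r_AUD = 10.42%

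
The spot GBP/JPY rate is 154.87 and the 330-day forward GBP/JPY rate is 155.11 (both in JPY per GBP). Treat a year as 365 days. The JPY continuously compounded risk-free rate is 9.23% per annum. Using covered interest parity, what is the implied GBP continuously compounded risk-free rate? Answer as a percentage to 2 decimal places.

F = S·e^((r_JPY − r_GBP)T) ⇒ r_GBP = r_JPY − ln(F/S)/T
ln(155.11/154.87) = 0.001548; /(330/365) = 0.001712
r_GBP = 0.0923 − 0.001712 = 0.090588
r_GBP = 9.06%

9.06%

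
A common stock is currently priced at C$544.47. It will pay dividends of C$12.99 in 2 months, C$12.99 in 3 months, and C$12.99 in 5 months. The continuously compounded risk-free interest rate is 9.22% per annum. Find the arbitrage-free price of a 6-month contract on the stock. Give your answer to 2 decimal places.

PV(dividends) I = 12.99·e^(−0.0922·2/12) + 12.99·e^(−0.0922·3/12) + 12.99·e^(−0.0922·5/12)
I = 12.7919 + 12.6940 + 12.5004 = 37.9863
F = (S − I)·e^(rT) = (544.47 − 37.9863) · e^(0.0922·6/12)
= 506.4837 · e^0.046100 = 506.4837 × 1.047179 = C$530.38

C$530.38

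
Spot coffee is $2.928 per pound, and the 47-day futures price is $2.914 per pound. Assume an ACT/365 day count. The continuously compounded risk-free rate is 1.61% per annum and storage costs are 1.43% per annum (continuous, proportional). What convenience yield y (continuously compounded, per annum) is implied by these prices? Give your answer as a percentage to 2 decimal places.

F = S·e^((r+u−y)T) ⇒ (r+u−y) = ln(F/S)/T
ln(2.914/2.928) = -0.004793; /T ⇒ -0.037222
y = r + u − ln(F/S)/T = 0.0161 + 0.0143 + 0.037222 = 0.067622
y = 6.76%

6.76%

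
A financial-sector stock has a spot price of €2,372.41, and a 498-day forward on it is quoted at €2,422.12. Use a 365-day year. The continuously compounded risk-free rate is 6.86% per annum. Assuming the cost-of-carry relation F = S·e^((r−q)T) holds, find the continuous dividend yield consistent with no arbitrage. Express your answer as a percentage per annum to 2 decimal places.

From F = S·e^((r−q)T): (r − q) = ln(F/S)/T
ln(2422.12/2372.41) = ln(1.020953) = 0.020737
(r − q) = 0.020737 / (498/365) = 0.015199
q = r − ln(F/S)/T = 0.0686 − 0.015199 = 0.053401
q = 5.34%

5.34%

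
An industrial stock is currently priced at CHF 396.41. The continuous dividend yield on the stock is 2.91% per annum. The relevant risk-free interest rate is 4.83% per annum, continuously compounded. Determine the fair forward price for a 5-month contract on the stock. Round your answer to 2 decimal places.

CHF 399.59

F = S·e^((r − q)T) = 396.41 · e^((0.0483 − 0.0291) × 5/12)
= 396.41 · e^0.008000 = 396.41 × 1.008032
F = CHF 399.59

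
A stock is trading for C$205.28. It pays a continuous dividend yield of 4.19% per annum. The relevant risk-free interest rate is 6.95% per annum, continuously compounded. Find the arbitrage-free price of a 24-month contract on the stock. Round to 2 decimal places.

F = S·e^((r − q)T) = 205.28 · e^((0.0695 − 0.0419) × 24/12)
= 205.28 · e^0.055200 = 205.28 × 1.056752
F = C$216.93

C$216.93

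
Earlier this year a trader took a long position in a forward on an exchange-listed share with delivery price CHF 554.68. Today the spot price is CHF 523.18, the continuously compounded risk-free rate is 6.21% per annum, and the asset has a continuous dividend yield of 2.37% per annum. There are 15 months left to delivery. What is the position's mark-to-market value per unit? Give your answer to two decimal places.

Current fair forward for the remaining 15 months: F = S·e^((r − q)·T), (r − q) = 0.0621 − 0.0237 = 0.0384
F = 523.18 · e^(0.0384 × 15/12) = 523.18 × 1.049171 = 548.9053
Value of long forward = (F − K)·e^(−rT) = (548.9053 − 554.68) · e^(−0.0621·15/12)
= -5.7747 × 0.925311 = -5.34

-CHF 5.34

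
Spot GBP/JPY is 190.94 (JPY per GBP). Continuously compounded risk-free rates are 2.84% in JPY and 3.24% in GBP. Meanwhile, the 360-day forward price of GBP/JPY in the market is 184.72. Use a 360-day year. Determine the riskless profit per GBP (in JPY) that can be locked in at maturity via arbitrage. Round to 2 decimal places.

Fair forward: F* = S·e^(carry·T), with carry = (r_JPY − r_GBP) = 0.0284 − 0.0324 = -0.0040
F* = 190.94 · e^(-0.0040 × 360/360) = 190.94 · e^-0.004000 = 190.94 × 0.996008 = 190.1778
Market 184.72 < fair 190.1778: forward underpriced → reverse cash-and-carry (short spot, go long the forward).
At maturity, profit = |F_mkt − F*| = |184.72 − 190.1778| = 5.46 per GBP (in JPY)

5.46 per GBP (in JPY)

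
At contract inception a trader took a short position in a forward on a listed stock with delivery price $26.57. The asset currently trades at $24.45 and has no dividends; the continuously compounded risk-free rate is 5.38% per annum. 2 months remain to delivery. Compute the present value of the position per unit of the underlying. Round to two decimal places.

$1.88

Current fair forward for the remaining 2 months: F = S·e^(r·T), r = 0.0538
F = 24.45 · e^(0.0538 × 2/12) = 24.45 × 1.009007 = 24.6702
Value of long forward = (F − K)·e^(−rT) = (24.6702 − 26.57) · e^(−0.0538·2/12)
= -1.8998 × 0.991073 = -1.88
Short position value = −(long value) = $1.88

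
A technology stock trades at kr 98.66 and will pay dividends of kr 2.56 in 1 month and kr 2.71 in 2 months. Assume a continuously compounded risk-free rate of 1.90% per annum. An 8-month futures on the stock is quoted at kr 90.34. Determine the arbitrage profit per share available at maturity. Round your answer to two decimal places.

PV(dividends) I = 2.56·e^(−0.0190·1/12) + 2.71·e^(−0.0190·2/12) = 5.2574
Fair futures F* = (S − I)·e^(rT) = (98.66 − 5.2574)·e^0.012667 = 93.4026 × 1.012748 = 94.5933
Market kr 90.34 < fair 94.5933: forward underpriced → reverse cash-and-carry (short the stock, invest proceeds at r, pay the dividends, go long the forward).
Profit at T = |F_mkt − F*| = |90.34 − 94.5933| = kr 4.25 per share

kr 4.25 per share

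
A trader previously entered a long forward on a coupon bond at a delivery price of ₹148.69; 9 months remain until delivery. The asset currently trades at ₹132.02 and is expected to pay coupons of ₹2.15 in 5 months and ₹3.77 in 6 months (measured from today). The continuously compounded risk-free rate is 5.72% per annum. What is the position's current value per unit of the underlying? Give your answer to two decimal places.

-₹16.19

PV(remaining coupons) I = 2.15·e^(−0.0572·5/12) + 3.77·e^(−0.0572·6/12) = 5.7631
Current forward F = (S − I)·e^(rT) = (132.02 − 5.7631)·e^(0.0572·9/12) = 126.2569 × 1.043834 = 131.7912
Value (long) = (F − K)·e^(−rT) = (131.7912 − 148.69) × 0.958007 = -16.1892
Value = -₹16.19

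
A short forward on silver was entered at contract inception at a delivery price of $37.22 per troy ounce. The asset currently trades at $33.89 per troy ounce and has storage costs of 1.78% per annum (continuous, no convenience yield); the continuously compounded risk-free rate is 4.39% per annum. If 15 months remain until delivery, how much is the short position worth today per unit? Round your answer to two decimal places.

Current fair forward for the remaining 15 months: F = S·e^((r + u)·T), (r + u) = 0.0439 + 0.0178 = 0.0617
F = 33.89 · e^(0.0617 × 15/12) = 33.89 × 1.080177 = 36.6072
Value of long forward = (F − K)·e^(−rT) = (36.6072 − 37.22) · e^(−0.0439·15/12)
= -0.6128 × 0.946603 = -0.58
Short position value = −(long value) = $0.58

$0.58 per troy ounce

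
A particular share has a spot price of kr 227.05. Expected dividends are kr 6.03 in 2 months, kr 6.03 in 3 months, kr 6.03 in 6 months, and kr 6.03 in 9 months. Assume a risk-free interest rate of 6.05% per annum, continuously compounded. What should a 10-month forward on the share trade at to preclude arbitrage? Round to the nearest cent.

kr 214.05

PV(dividends) I = 6.03·e^(−0.0605·2/12) + 6.03·e^(−0.0605·3/12) + 6.03·e^(−0.0605·6/12) + 6.03·e^(−0.0605·9/12)
I = 5.9695 + 5.9395 + 5.8503 + 5.7625 = 23.5218
F = (S − I)·e^(rT) = (227.05 − 23.5218) · e^(0.0605·10/12)
= 203.5282 · e^0.050417 = 203.5282 × 1.051710 = kr 214.05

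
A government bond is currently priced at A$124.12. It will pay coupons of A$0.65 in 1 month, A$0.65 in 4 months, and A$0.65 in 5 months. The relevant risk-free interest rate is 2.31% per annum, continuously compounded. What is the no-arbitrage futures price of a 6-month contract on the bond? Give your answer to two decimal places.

PV(coupons) I = 0.65·e^(−0.0231·1/12) + 0.65·e^(−0.0231·4/12) + 0.65·e^(−0.0231·5/12)
I = 0.6487 + 0.6450 + 0.6438 = 1.9375
F = (S − I)·e^(rT) = (124.12 − 1.9375) · e^(0.0231·6/12)
= 122.1825 · e^0.011550 = 122.1825 × 1.011617 = A$123.60

A$123.60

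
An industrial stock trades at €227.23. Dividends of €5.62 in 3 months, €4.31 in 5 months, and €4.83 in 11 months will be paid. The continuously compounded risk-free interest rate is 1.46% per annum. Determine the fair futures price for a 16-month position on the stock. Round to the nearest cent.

PV(dividends) I = 5.62·e^(−0.0146·3/12) + 4.31·e^(−0.0146·5/12) + 4.83·e^(−0.0146·11/12)
I = 5.5995 + 4.2839 + 4.7658 = 14.6492
F = (S − I)·e^(rT) = (227.23 − 14.6492) · e^(0.0146·16/12)
= 212.5808 · e^0.019467 = 212.5808 × 1.019658 = €216.76

€216.76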